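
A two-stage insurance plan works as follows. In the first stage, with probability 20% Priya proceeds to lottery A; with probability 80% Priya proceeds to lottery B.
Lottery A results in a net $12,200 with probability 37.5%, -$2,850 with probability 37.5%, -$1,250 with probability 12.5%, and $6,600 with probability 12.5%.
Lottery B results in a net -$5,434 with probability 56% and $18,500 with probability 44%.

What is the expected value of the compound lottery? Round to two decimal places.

EV(A) = 0.375 × 12200 + 0.375 × (-2850) + 0.125 × (-1250) + 0.125 × 6600 = 4575 − 1068.75 − 156.25 + 825 = 4175
EV(B) = 0.56 × (-5434) + 0.44 × 18500 = -3043.04 + 8140 = 5096.96
Overall = 0.2 × 4175 + 0.8 × 5096.96 = 835 + 4077.568 = 4912.568

$4,912.57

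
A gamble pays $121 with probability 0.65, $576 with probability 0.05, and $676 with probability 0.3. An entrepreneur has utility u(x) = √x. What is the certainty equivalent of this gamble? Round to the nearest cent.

$260.82

E[u] = 0.65·√121 + 0.05·√576 + 0.3·√676 = 0.65·11 + 0.05·24 + 0.3·26 = 16.15
CE = (16.15)² = 260.8225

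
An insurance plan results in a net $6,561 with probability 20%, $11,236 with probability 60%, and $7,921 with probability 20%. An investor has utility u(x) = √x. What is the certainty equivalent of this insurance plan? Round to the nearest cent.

E[u] = 0.2·√6561 + 0.6·√11236 + 0.2·√7921 = 0.2·81 + 0.6·106 + 0.2·89 = 97.6
CE = (97.6)² = 9525.76

$9,525.76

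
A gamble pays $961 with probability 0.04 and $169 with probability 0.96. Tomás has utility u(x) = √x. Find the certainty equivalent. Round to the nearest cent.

$188.24

E[u] = 0.04·√961 + 0.96·√169 = 0.04·31 + 0.96·13 = 13.72
CE = (13.72)² = 188.2384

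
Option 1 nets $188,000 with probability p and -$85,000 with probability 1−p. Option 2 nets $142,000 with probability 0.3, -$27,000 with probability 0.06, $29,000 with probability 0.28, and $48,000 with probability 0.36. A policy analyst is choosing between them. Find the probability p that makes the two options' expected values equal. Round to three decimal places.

p = 0.555

EV(Option 2) = 0.3 × 142000 + 0.06 × (-27000) + 0.28 × 29000 + 0.36 × 48000 = 42600 − 1620 + 8120 + 17280 = 66380
p·188000 + (1−p)·(-85000) = 66380
273000p − 85000 = 66380
p = (66380 + 85000) / 273000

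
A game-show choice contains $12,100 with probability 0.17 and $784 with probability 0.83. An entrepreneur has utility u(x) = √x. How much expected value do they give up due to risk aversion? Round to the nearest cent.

E[u] = 0.17·√12100 + 0.83·√784 = 0.17·110 + 0.83·28 = 41.94
CE = (41.94)² = 1758.9636
Risk premium = EV − CE = 2707.72 − 1758.9636 = 948.7564

$948.76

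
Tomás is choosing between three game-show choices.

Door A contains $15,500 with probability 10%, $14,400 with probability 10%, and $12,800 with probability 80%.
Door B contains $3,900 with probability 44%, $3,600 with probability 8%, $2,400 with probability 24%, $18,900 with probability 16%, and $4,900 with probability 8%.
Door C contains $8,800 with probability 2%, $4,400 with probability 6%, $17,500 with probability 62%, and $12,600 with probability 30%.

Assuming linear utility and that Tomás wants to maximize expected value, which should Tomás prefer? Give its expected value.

Door C ($15,070)

Door A = 0.1 × 15500 + 0.1 × 14400 + 0.8 × 12800 = 1550 + 1440 + 10240 = 13230
Door B = 0.44 × 3900 + 0.08 × 3600 + 0.24 × 2400 + 0.16 × 18900 + 0.08 × 4900 = 1716 + 288 + 576 + 3024 + 392 = 5996
Door C = 0.02 × 8800 + 0.06 × 4400 + 0.62 × 17500 + 0.3 × 12600 = 176 + 264 + 10850 + 3780 = 15070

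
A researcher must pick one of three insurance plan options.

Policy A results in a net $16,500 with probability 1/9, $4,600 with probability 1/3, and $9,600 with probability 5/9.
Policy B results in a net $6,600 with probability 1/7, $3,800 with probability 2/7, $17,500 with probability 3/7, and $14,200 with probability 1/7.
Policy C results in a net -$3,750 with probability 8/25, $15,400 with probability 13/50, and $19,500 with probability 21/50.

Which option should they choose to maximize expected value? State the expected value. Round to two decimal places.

Policy A = 1/9 × 16500 + 1/3 × 4600 + 5/9 × 9600 = 1833.3333 + 1533.3333 + 5333.3333 = 8700
Policy B = 1/7 × 6600 + 2/7 × 3800 + 3/7 × 17500 + 1/7 × 14200 = 942.8571 + 1085.7143 + 7500 + 2028.5714 = 11557.1429
Policy C = 8/25 × (-3750) + 13/50 × 15400 + 21/50 × 19500 = -1200 + 4004 + 8190 = 10994

Policy B ($11,557.14)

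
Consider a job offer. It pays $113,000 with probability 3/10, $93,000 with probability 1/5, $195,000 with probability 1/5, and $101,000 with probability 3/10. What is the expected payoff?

EV = 3/10 × 113000 + 1/5 × 93000 + 1/5 × 195000 + 3/10 × 101000 = 33900 + 18600 + 39000 + 30300 = 121800

$121,800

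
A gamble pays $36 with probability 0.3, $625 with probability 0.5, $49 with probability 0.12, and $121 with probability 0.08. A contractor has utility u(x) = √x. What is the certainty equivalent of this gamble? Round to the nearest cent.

E[u] = 0.3·√36 + 0.5·√625 + 0.12·√49 + 0.08·√121 = 0.3·6 + 0.5·25 + 0.12·7 + 0.08·11 = 16.02
CE = (16.02)² = 256.6404

$256.64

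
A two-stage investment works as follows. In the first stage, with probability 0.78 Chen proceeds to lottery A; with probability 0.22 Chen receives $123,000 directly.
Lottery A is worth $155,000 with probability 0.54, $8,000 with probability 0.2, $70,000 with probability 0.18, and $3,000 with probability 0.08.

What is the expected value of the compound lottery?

EV(A) = 0.54 × 155000 + 0.2 × 8000 + 0.18 × 70000 + 0.08 × 3000 = 83700 + 1600 + 12600 + 240 = 98140
Branch B: 123000 (certain)
Overall = 0.78 × 98140 + 0.22 × 123000 = 76549.2 + 27060 = 103609.2

$103,609.20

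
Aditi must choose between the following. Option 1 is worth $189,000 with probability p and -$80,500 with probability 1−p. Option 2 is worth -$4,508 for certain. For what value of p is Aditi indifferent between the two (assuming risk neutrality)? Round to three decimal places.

p·189000 + (1−p)·(-80500) = -4508
269500p − 80500 = -4508
p = (-4508 + 80500) / 269500

p = 0.282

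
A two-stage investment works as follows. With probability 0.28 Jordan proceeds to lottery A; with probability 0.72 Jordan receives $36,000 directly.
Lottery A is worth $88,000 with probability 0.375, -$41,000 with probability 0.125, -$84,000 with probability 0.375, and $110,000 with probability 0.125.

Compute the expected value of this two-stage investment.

$28,755

EV(A) = 0.375 × 88000 + 0.125 × (-41000) + 0.375 × (-84000) + 0.125 × 110000 = 33000 − 5125 − 31500 + 13750 = 10125
Branch B: 36000 (certain)
Overall = 0.28 × 10125 + 0.72 × 36000 = 2835 + 25920 = 28755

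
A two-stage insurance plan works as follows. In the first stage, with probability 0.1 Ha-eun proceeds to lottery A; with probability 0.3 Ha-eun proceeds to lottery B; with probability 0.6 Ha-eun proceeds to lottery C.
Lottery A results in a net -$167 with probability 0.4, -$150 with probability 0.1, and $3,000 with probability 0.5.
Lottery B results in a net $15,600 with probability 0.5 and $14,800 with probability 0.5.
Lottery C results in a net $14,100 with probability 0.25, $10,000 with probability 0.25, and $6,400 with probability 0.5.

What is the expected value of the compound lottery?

$10,236.82

EV(A) = 0.4 × (-167) + 0.1 × (-150) + 0.5 × 3000 = -66.8 − 15 + 1500 = 1418.2
EV(B) = 0.5 × 15600 + 0.5 × 14800 = 7800 + 7400 = 15200
EV(C) = 0.25 × 14100 + 0.25 × 10000 + 0.5 × 6400 = 3525 + 2500 + 3200 = 9225
Overall = 0.1 × 1418.2 + 0.3 × 15200 + 0.6 × 9225 = 141.82 + 4560 + 5535 = 10236.82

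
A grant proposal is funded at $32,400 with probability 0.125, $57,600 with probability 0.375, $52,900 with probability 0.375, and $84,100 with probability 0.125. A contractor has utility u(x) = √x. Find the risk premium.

E[u] = 0.125·√32400 + 0.375·√57600 + 0.375·√52900 + 0.125·√84100 = 0.125·180 + 0.375·240 + 0.375·230 + 0.125·290 = 235
CE = (235)² = 55225
Risk premium = EV − CE = 56000 − 55225 = 775

$775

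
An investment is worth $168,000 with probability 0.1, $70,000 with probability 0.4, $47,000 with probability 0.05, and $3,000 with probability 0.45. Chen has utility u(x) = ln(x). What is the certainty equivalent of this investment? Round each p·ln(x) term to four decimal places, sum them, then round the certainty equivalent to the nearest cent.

E[u] = 0.1·ln(168000) + 0.4·ln(70000) + 0.05·ln(47000) + 0.45·ln(3000) = 1.2032 + 4.4625 + 0.5379 + 3.6029 = 9.8065
CE = e^9.8065 ≈ 18151.35

$18,151.35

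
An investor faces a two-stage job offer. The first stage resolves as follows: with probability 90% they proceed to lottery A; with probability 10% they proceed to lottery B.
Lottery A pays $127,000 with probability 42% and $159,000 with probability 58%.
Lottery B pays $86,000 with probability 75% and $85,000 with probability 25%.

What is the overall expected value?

EV(A) = 0.42 × 127000 + 0.58 × 159000 = 53340 + 92220 = 145560
EV(B) = 0.75 × 86000 + 0.25 × 85000 = 64500 + 21250 = 85750
Overall = 0.9 × 145560 + 0.1 × 85750 = 131004 + 8575 = 139579

$139,579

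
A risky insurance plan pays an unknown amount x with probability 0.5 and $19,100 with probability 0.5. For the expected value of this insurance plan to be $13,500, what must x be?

x = $7,900

0.5·x + 0.5·19100 = 13500
0.5·x = 13500 − 9550 = 3950
x = 3950 / 0.5 = 7900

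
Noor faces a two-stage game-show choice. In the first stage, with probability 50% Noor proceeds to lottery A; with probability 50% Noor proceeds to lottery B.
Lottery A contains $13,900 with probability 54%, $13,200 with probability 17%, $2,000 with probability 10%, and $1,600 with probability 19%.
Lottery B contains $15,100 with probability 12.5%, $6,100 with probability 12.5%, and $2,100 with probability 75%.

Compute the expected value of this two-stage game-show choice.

EV(A) = 0.54 × 13900 + 0.17 × 13200 + 0.1 × 2000 + 0.19 × 1600 = 7506 + 2244 + 200 + 304 = 10254
EV(B) = 0.125 × 15100 + 0.125 × 6100 + 0.75 × 2100 = 1887.5 + 762.5 + 1575 = 4225
Overall = 0.5 × 10254 + 0.5 × 4225 = 5127 + 2112.5 = 7239.5

$7,239.50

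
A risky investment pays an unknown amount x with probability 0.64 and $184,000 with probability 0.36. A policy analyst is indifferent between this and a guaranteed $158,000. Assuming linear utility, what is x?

0.64·x + 0.36·184000 = 158000
0.64·x = 158000 − 66240 = 91760
x = 91760 / 0.64 = 143375

x = $143,375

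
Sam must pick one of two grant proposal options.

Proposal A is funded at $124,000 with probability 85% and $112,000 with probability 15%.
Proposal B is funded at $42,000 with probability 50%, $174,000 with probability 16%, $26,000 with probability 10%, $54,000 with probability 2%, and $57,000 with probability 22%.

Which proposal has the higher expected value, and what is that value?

Proposal A ($122,200)

Proposal A = 0.85 × 124000 + 0.15 × 112000 = 105400 + 16800 = 122200
Proposal B = 0.5 × 42000 + 0.16 × 174000 + 0.1 × 26000 + 0.02 × 54000 + 0.22 × 57000 = 21000 + 27840 + 2600 + 1080 + 12540 = 65060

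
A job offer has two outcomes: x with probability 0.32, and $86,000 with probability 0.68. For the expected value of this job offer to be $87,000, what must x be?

x = $89,125

0.32·x + 0.68·86000 = 87000
0.32·x = 87000 − 58480 = 28520
x = 28520 / 0.32 = 89125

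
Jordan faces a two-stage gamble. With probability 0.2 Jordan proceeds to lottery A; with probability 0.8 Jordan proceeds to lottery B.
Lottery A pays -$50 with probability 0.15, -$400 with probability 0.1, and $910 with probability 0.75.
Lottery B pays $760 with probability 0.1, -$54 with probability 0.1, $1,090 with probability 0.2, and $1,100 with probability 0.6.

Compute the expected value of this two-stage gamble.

EV(A) = 0.15 × (-50) + 0.1 × (-400) + 0.75 × 910 = -7.5 − 40 + 682.5 = 635
EV(B) = 0.1 × 760 + 0.1 × (-54) + 0.2 × 1090 + 0.6 × 1100 = 76 − 5.4 + 218 + 660 = 948.6
Overall = 0.2 × 635 + 0.8 × 948.6 = 127 + 758.88 = 885.88

$885.88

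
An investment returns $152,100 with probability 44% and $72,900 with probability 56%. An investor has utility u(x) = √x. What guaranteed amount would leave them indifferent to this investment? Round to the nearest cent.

E[u] = 0.44·√152100 + 0.56·√72900 = 0.44·390 + 0.56·270 = 322.8
CE = (322.8)² = 104199.84

$104,199.84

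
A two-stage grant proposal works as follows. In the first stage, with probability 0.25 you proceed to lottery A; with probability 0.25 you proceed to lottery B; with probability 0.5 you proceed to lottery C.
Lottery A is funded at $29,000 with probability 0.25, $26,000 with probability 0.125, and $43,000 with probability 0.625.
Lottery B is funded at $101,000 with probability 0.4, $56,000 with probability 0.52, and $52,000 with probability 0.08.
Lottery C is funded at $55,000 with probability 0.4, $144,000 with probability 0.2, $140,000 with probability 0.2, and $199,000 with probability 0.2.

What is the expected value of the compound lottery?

EV(A) = 0.25 × 29000 + 0.125 × 26000 + 0.625 × 43000 = 7250 + 3250 + 26875 = 37375
EV(B) = 0.4 × 101000 + 0.52 × 56000 + 0.08 × 52000 = 40400 + 29120 + 4160 = 73680
EV(C) = 0.4 × 55000 + 0.2 × 144000 + 0.2 × 140000 + 0.2 × 199000 = 22000 + 28800 + 28000 + 39800 = 118600
Overall = 0.25 × 37375 + 0.25 × 73680 + 0.5 × 118600 = 9343.75 + 18420 + 59300 = 87063.75

$87,063.75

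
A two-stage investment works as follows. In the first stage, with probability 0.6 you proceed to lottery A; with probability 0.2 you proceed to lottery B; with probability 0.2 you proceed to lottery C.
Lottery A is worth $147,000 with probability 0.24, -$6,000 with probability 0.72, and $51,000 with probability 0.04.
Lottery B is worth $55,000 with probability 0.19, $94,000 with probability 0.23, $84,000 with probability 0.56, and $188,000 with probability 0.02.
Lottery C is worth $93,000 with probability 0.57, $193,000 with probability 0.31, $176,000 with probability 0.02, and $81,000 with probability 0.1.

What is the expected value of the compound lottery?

$61,266

EV(A) = 0.24 × 147000 + 0.72 × (-6000) + 0.04 × 51000 = 35280 − 4320 + 2040 = 33000
EV(B) = 0.19 × 55000 + 0.23 × 94000 + 0.56 × 84000 + 0.02 × 188000 = 10450 + 21620 + 47040 + 3760 = 82870
EV(C) = 0.57 × 93000 + 0.31 × 193000 + 0.02 × 176000 + 0.1 × 81000 = 53010 + 59830 + 3520 + 8100 = 124460
Overall = 0.6 × 33000 + 0.2 × 82870 + 0.2 × 124460 = 19800 + 16574 + 24892 = 61266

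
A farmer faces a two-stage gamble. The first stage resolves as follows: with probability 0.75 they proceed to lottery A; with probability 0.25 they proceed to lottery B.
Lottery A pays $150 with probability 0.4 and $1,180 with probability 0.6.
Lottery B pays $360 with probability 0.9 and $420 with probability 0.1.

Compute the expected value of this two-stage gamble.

EV(A) = 0.4 × 150 + 0.6 × 1180 = 60 + 708 = 768
EV(B) = 0.9 × 360 + 0.1 × 420 = 324 + 42 = 366
Overall = 0.75 × 768 + 0.25 × 366 = 576 + 91.5 = 667.5

$667.50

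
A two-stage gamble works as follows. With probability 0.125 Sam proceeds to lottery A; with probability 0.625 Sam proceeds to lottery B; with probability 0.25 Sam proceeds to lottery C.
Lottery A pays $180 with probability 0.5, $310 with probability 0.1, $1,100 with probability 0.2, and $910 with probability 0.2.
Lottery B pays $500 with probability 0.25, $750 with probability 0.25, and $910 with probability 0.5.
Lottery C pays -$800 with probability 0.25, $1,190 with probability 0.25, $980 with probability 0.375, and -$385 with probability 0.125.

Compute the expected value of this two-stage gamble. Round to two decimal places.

EV(A) = 0.5 × 180 + 0.1 × 310 + 0.2 × 1100 + 0.2 × 910 = 90 + 31 + 220 + 182 = 523
EV(B) = 0.25 × 500 + 0.25 × 750 + 0.5 × 910 = 125 + 187.5 + 455 = 767.5
EV(C) = 0.25 × (-800) + 0.25 × 1190 + 0.375 × 980 + 0.125 × (-385) = -200 + 297.5 + 367.5 − 48.125 = 416.875
Overall = 0.125 × 523 + 0.625 × 767.5 + 0.25 × 416.875 = 65.375 + 479.6875 + 104.21875 = 649.28125

$649.28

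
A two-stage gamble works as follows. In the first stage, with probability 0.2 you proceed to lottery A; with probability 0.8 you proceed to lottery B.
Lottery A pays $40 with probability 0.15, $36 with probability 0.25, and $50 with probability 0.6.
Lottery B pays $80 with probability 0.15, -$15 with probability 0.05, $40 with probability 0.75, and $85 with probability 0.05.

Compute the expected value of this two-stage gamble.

$45.40

EV(A) = 0.15 × 40 + 0.25 × 36 + 0.6 × 50 = 6 + 9 + 30 = 45
EV(B) = 0.15 × 80 + 0.05 × (-15) + 0.75 × 40 + 0.05 × 85 = 12 − 0.75 + 30 + 4.25 = 45.5
Overall = 0.2 × 45 + 0.8 × 45.5 = 9 + 36.4 = 45.4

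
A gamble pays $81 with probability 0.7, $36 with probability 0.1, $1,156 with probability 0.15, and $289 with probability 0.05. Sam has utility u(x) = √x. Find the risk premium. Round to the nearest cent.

$83.03

E[u] = 0.7·√81 + 0.1·√36 + 0.15·√1156 + 0.05·√289 = 0.7·9 + 0.1·6 + 0.15·34 + 0.05·17 = 12.85
CE = (12.85)² = 165.1225
Risk premium = EV − CE = 248.15 − 165.1225 = 83.0275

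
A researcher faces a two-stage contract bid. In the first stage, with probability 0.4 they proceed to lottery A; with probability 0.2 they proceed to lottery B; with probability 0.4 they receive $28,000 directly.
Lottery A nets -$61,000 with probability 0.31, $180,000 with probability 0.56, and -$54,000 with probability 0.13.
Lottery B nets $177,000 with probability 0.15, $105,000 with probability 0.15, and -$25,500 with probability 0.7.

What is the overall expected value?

EV(A) = 0.31 × (-61000) + 0.56 × 180000 + 0.13 × (-54000) = -18910 + 100800 − 7020 = 74870
EV(B) = 0.15 × 177000 + 0.15 × 105000 + 0.7 × (-25500) = 26550 + 15750 − 17850 = 24450
Branch C: 28000 (certain)
Overall = 0.4 × 74870 + 0.2 × 24450 + 0.4 × 28000 = 29948 + 4890 + 11200 = 46038

$46,038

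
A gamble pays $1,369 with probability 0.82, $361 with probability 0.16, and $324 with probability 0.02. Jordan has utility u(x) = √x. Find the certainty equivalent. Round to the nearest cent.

E[u] = 0.82·√1369 + 0.16·√361 + 0.02·√324 = 0.82·37 + 0.16·19 + 0.02·18 = 33.74
CE = (33.74)² = 1138.3876

$1,138.39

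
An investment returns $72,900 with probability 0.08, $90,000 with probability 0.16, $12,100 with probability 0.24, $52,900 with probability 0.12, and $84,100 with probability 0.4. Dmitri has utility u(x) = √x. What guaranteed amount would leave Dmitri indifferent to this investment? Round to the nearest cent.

E[u] = 0.08·√72900 + 0.16·√90000 + 0.24·√12100 + 0.12·√52900 + 0.4·√84100 = 0.08·270 + 0.16·300 + 0.24·110 + 0.12·230 + 0.4·290 = 239.6
CE = (239.6)² = 57408.16

$57,408.16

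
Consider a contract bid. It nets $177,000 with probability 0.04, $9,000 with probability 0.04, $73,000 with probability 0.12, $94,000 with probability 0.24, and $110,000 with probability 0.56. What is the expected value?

EV = 0.04 × 177000 + 0.04 × 9000 + 0.12 × 73000 + 0.24 × 94000 + 0.56 × 110000 = 7080 + 360 + 8760 + 22560 + 61600 = 100360

$100,360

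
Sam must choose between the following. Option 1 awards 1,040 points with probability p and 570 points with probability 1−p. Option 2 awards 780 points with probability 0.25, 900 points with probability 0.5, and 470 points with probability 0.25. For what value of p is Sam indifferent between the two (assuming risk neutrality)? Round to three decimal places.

EV(Option 2) = 0.25 × 780 + 0.5 × 900 + 0.25 × 470 = 195 + 450 + 117.5 = 762.5
p·1040 + (1−p)·570 = 762.5
470p + 570 = 762.5
p = (762.5 − 570) / 470

p = 0.410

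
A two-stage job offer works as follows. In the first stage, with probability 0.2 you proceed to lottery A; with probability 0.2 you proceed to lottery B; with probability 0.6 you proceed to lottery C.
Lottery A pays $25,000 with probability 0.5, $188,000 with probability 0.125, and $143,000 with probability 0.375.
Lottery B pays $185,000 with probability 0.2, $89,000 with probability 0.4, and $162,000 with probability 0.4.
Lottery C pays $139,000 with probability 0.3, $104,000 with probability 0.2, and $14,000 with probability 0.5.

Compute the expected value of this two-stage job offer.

$87,105

EV(A) = 0.5 × 25000 + 0.125 × 188000 + 0.375 × 143000 = 12500 + 23500 + 53625 = 89625
EV(B) = 0.2 × 185000 + 0.4 × 89000 + 0.4 × 162000 = 37000 + 35600 + 64800 = 137400
EV(C) = 0.3 × 139000 + 0.2 × 104000 + 0.5 × 14000 = 41700 + 20800 + 7000 = 69500
Overall = 0.2 × 89625 + 0.2 × 137400 + 0.6 × 69500 = 17925 + 27480 + 41700 = 87105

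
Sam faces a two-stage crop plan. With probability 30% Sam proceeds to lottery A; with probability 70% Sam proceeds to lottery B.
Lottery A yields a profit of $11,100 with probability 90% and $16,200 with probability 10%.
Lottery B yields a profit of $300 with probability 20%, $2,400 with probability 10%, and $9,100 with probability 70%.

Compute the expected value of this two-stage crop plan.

EV(A) = 0.9 × 11100 + 0.1 × 16200 = 9990 + 1620 = 11610
EV(B) = 0.2 × 300 + 0.1 × 2400 + 0.7 × 9100 = 60 + 240 + 6370 = 6670
Overall = 0.3 × 11610 + 0.7 × 6670 = 3483 + 4669 = 8152

$8,152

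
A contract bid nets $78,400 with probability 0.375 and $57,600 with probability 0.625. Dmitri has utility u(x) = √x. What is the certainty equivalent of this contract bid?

$65,025

E[u] = 0.375·√78400 + 0.625·√57600 = 0.375·280 + 0.625·240 = 255
CE = (255)² = 65025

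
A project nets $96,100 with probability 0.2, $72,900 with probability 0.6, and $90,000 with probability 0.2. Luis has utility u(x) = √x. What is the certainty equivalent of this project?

E[u] = 0.2·√96100 + 0.6·√72900 + 0.2·√90000 = 0.2·310 + 0.6·270 + 0.2·300 = 284
CE = (284)² = 80656

$80,656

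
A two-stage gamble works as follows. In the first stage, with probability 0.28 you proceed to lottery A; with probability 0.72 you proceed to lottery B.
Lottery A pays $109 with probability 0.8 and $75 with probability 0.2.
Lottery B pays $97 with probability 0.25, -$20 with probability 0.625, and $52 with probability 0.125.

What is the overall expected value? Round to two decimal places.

$41.76

EV(A) = 0.8 × 109 + 0.2 × 75 = 87.2 + 15 = 102.2
EV(B) = 0.25 × 97 + 0.625 × (-20) + 0.125 × 52 = 24.25 − 12.5 + 6.5 = 18.25
Overall = 0.28 × 102.2 + 0.72 × 18.25 = 28.616 + 13.14 = 41.756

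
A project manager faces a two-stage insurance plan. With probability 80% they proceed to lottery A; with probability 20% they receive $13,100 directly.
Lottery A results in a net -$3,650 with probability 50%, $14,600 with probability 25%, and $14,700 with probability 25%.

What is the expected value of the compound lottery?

EV(A) = 0.5 × (-3650) + 0.25 × 14600 + 0.25 × 14700 = -1825 + 3650 + 3675 = 5500
Branch B: 13100 (certain)
Overall = 0.8 × 5500 + 0.2 × 13100 = 4400 + 2620 = 7020

$7,020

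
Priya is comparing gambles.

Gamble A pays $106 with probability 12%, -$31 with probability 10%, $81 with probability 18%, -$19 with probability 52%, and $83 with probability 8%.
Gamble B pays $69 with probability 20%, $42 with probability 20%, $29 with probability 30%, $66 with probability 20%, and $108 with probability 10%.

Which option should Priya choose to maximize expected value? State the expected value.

Gamble B ($54.90)

Gamble A = 0.12 × 106 + 0.1 × (-31) + 0.18 × 81 + 0.52 × (-19) + 0.08 × 83 = 12.72 − 3.1 + 14.58 − 9.88 + 6.64 = 20.96
Gamble B = 0.2 × 69 + 0.2 × 42 + 0.3 × 29 + 0.2 × 66 + 0.1 × 108 = 13.8 + 8.4 + 8.7 + 13.2 + 10.8 = 54.9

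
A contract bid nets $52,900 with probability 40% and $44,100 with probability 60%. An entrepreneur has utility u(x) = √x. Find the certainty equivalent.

$47,524

E[u] = 0.4·√52900 + 0.6·√44100 = 0.4·230 + 0.6·210 = 218
CE = (218)² = 47524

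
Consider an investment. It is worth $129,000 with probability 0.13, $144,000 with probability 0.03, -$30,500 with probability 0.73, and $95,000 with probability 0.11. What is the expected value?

EV = 0.13 × 129000 + 0.03 × 144000 + 0.73 × (-30500) + 0.11 × 95000 = 16770 + 4320 − 22265 + 10450 = 9275

$9,275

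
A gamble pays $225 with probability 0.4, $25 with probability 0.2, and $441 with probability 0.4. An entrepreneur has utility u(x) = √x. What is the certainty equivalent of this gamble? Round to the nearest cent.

E[u] = 0.4·√225 + 0.2·√25 + 0.4·√441 = 0.4·15 + 0.2·5 + 0.4·21 = 15.4
CE = (15.4)² = 237.16

$237.16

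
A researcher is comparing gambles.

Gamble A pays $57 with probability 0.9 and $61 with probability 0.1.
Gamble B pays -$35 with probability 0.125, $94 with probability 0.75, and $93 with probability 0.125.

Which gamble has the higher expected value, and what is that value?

Gamble A = 0.9 × 57 + 0.1 × 61 = 51.3 + 6.1 = 57.4
Gamble B = 0.125 × (-35) + 0.75 × 94 + 0.125 × 93 = -4.375 + 70.5 + 11.625 = 77.75

Gamble B ($77.75)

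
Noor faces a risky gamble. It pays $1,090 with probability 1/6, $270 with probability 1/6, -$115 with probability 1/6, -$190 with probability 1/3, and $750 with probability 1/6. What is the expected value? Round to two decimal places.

EV = 1/6 × 1090 + 1/6 × 270 + 1/6 × (-115) + 1/3 × (-190) + 1/6 × 750 = 181.6667 + 45 − 19.1667 − 63.3333 + 125 = 269.1667

$269.17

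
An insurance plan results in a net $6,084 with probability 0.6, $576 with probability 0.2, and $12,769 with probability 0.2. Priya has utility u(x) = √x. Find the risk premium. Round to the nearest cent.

$813.76

E[u] = 0.6·√6084 + 0.2·√576 + 0.2·√12769 = 0.6·78 + 0.2·24 + 0.2·113 = 74.2
CE = (74.2)² = 5505.64
Risk premium = EV − CE = 6319.4 − 5505.64 = 813.76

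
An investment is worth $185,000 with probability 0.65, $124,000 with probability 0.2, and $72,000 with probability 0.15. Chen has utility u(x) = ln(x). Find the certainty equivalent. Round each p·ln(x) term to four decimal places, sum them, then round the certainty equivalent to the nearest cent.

$148,241.80

E[u] = 0.65·ln(185000) + 0.2·ln(124000) + 0.15·ln(72000) = 7.8833 + 2.3456 + 1.6777 = 11.9066
CE = e^11.9066 ≈ 148241.80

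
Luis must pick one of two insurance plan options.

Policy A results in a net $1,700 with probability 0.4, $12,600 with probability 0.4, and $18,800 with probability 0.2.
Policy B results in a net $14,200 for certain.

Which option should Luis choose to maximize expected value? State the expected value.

Policy A = 0.4 × 1700 + 0.4 × 12600 + 0.2 × 18800 = 680 + 5040 + 3760 = 9480
Policy B: 14200 (certain)

Policy B ($14,200)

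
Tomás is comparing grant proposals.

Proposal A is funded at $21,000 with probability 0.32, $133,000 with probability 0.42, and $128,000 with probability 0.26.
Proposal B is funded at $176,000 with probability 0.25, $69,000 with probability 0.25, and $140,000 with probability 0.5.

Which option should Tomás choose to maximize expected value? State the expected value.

Proposal A = 0.32 × 21000 + 0.42 × 133000 + 0.26 × 128000 = 6720 + 55860 + 33280 = 95860
Proposal B = 0.25 × 176000 + 0.25 × 69000 + 0.5 × 140000 = 44000 + 17250 + 70000 = 131250

Proposal B ($131,250)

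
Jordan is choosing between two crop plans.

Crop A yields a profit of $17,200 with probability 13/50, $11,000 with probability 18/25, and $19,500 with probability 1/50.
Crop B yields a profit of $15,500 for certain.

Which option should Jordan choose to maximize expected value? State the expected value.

Crop B ($15,500)

Crop A = 13/50 × 17200 + 18/25 × 11000 + 1/50 × 19500 = 4472 + 7920 + 390 = 12782
Crop B: 15500 (certain)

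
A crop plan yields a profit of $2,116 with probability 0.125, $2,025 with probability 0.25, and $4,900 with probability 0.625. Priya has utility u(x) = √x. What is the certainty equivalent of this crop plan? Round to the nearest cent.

$3,690.56

E[u] = 0.125·√2116 + 0.25·√2025 + 0.625·√4900 = 0.125·46 + 0.25·45 + 0.625·70 = 60.75
CE = (60.75)² = 3690.5625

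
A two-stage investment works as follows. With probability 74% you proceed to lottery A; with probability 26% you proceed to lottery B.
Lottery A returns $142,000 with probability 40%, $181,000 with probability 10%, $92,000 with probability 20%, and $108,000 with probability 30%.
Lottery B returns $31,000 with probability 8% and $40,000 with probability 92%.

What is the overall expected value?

EV(A) = 0.4 × 142000 + 0.1 × 181000 + 0.2 × 92000 + 0.3 × 108000 = 56800 + 18100 + 18400 + 32400 = 125700
EV(B) = 0.08 × 31000 + 0.92 × 40000 = 2480 + 36800 = 39280
Overall = 0.74 × 125700 + 0.26 × 39280 = 93018 + 10212.8 = 103230.8

$103,230.80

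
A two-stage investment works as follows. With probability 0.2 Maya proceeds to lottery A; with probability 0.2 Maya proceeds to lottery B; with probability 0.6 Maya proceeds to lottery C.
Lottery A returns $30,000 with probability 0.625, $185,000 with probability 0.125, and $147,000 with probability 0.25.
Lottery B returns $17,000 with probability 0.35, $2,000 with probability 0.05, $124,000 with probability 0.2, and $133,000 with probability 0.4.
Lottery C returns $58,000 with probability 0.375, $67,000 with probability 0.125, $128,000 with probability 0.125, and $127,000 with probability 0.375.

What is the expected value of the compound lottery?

$88,785

EV(A) = 0.625 × 30000 + 0.125 × 185000 + 0.25 × 147000 = 18750 + 23125 + 36750 = 78625
EV(B) = 0.35 × 17000 + 0.05 × 2000 + 0.2 × 124000 + 0.4 × 133000 = 5950 + 100 + 24800 + 53200 = 84050
EV(C) = 0.375 × 58000 + 0.125 × 67000 + 0.125 × 128000 + 0.375 × 127000 = 21750 + 8375 + 16000 + 47625 = 93750
Overall = 0.2 × 78625 + 0.2 × 84050 + 0.6 × 93750 = 15725 + 16810 + 56250 = 88785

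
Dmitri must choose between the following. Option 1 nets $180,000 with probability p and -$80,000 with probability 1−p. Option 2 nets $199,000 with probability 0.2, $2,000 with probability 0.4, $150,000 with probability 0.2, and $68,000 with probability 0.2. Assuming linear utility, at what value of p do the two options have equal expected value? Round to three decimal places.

EV(Option 2) = 0.2 × 199000 + 0.4 × 2000 + 0.2 × 150000 + 0.2 × 68000 = 39800 + 800 + 30000 + 13600 = 84200
p·180000 + (1−p)·(-80000) = 84200
260000p − 80000 = 84200
p = (84200 + 80000) / 260000

p = 0.632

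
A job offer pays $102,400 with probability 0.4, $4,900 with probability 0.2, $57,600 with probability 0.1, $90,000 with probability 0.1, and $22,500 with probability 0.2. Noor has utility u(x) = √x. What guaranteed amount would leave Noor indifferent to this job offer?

$51,076

E[u] = 0.4·√102400 + 0.2·√4900 + 0.1·√57600 + 0.1·√90000 + 0.2·√22500 = 0.4·320 + 0.2·70 + 0.1·240 + 0.1·300 + 0.2·150 = 226
CE = (226)² = 51076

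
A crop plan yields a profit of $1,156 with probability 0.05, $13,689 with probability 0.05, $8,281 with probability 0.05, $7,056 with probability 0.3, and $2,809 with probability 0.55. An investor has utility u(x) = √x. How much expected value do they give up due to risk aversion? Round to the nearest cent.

E[u] = 0.05·√1156 + 0.05·√13689 + 0.05·√8281 + 0.3·√7056 + 0.55·√2809 = 0.05·34 + 0.05·117 + 0.05·91 + 0.3·84 + 0.55·53 = 66.45
CE = (66.45)² = 4415.6025
Risk premium = EV − CE = 4818.05 − 4415.6025 = 402.4475

$402.45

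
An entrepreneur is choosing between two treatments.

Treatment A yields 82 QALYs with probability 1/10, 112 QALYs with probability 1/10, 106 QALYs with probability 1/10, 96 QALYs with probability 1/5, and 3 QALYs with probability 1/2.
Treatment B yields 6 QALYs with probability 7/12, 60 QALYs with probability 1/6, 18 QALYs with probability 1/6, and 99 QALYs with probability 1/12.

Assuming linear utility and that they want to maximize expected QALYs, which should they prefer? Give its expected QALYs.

Treatment A (50.7 QALYs)

Treatment A = 1/10 × 82 + 1/10 × 112 + 1/10 × 106 + 1/5 × 96 + 1/2 × 3 = 8.2 + 11.2 + 10.6 + 19.2 + 1.5 = 50.7
Treatment B = 7/12 × 6 + 1/6 × 60 + 1/6 × 18 + 1/12 × 99 = 3.5 + 10 + 3 + 8.25 = 24.75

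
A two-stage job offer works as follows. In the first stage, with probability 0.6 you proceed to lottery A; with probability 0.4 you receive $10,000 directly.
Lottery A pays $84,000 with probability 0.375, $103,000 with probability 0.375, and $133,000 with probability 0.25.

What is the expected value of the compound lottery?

EV(A) = 0.375 × 84000 + 0.375 × 103000 + 0.25 × 133000 = 31500 + 38625 + 33250 = 103375
Branch B: 10000 (certain)
Overall = 0.6 × 103375 + 0.4 × 10000 = 62025 + 4000 = 66025

$66,025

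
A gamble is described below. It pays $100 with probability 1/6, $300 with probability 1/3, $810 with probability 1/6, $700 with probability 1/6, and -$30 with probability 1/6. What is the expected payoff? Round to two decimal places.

$363.33

EV = 1/6 × 100 + 1/3 × 300 + 1/6 × 810 + 1/6 × 700 + 1/6 × (-30) = 16.6667 + 100 + 135 + 116.6667 − 5 = 363.3333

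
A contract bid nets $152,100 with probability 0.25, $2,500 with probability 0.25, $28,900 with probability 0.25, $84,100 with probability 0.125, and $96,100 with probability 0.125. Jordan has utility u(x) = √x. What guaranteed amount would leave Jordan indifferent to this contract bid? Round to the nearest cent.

$51,756.25

E[u] = 0.25·√152100 + 0.25·√2500 + 0.25·√28900 + 0.125·√84100 + 0.125·√96100 = 0.25·390 + 0.25·50 + 0.25·170 + 0.125·290 + 0.125·310 = 227.5
CE = (227.5)² = 51756.25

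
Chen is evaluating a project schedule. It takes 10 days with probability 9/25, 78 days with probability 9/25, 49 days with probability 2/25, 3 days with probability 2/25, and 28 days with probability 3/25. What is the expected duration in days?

EV = 9/25 × 10 + 9/25 × 78 + 2/25 × 49 + 2/25 × 3 + 3/25 × 28 = 3.6 + 28.08 + 3.92 + 0.24 + 3.36 = 39.2

39.2 days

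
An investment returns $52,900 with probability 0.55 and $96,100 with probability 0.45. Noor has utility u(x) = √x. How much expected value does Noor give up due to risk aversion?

$1,584

E[u] = 0.55·√52900 + 0.45·√96100 = 0.55·230 + 0.45·310 = 266
CE = (266)² = 70756
Risk premium = EV − CE = 72340 − 70756 = 1584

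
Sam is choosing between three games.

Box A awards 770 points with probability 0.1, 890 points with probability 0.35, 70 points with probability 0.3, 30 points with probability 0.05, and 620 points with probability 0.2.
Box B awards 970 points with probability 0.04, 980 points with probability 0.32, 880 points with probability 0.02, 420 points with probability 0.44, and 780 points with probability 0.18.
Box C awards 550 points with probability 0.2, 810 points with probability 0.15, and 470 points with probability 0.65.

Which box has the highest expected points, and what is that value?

Box A = 0.1 × 770 + 0.35 × 890 + 0.3 × 70 + 0.05 × 30 + 0.2 × 620 = 77 + 311.5 + 21 + 1.5 + 124 = 535
Box B = 0.04 × 970 + 0.32 × 980 + 0.02 × 880 + 0.44 × 420 + 0.18 × 780 = 38.8 + 313.6 + 17.6 + 184.8 + 140.4 = 695.2
Box C = 0.2 × 550 + 0.15 × 810 + 0.65 × 470 = 110 + 121.5 + 305.5 = 537

Box B (695.2 points)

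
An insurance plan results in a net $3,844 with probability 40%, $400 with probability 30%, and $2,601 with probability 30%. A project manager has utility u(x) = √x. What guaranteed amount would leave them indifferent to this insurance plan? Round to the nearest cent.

E[u] = 0.4·√3844 + 0.3·√400 + 0.3·√2601 = 0.4·62 + 0.3·20 + 0.3·51 = 46.1
CE = (46.1)² = 2125.21

$2,125.21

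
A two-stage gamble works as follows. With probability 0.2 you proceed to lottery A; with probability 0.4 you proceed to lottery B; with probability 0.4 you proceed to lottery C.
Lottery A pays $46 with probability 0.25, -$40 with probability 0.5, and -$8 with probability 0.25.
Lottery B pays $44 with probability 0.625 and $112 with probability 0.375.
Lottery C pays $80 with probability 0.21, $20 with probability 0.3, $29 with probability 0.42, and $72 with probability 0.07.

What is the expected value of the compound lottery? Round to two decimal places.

EV(A) = 0.25 × 46 + 0.5 × (-40) + 0.25 × (-8) = 11.5 − 20 − 2 = -10.5
EV(B) = 0.625 × 44 + 0.375 × 112 = 27.5 + 42 = 69.5
EV(C) = 0.21 × 80 + 0.3 × 20 + 0.42 × 29 + 0.07 × 72 = 16.8 + 6 + 12.18 + 5.04 = 40.02
Overall = 0.2 × (-10.5) + 0.4 × 69.5 + 0.4 × 40.02 = -2.1 + 27.8 + 16.008 = 41.708

$41.71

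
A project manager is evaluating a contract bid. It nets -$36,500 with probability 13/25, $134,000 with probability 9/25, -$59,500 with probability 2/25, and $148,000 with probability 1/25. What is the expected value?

EV = 13/25 × (-36500) + 9/25 × 134000 + 2/25 × (-59500) + 1/25 × 148000 = -18980 + 48240 − 4760 + 5920 = 30420

$30,420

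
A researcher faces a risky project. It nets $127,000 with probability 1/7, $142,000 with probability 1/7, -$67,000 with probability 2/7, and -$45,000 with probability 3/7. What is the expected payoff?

EV = 1/7 × 127000 + 1/7 × 142000 + 2/7 × (-67000) + 3/7 × (-45000) = 18142.8571 + 20285.7143 − 19142.8571 − 19285.7143 = 0

$0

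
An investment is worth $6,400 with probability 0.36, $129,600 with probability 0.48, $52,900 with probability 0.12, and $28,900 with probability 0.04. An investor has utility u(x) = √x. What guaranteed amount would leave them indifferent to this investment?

$55,696

E[u] = 0.36·√6400 + 0.48·√129600 + 0.12·√52900 + 0.04·√28900 = 0.36·80 + 0.48·360 + 0.12·230 + 0.04·170 = 236
CE = (236)² = 55696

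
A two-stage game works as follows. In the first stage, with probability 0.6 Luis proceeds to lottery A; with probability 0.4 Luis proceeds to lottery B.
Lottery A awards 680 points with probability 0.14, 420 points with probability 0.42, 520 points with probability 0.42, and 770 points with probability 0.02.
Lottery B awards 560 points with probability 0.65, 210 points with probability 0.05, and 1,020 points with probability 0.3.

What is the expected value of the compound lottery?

EV(A) = 0.14 × 680 + 0.42 × 420 + 0.42 × 520 + 0.02 × 770 = 95.2 + 176.4 + 218.4 + 15.4 = 505.4
EV(B) = 0.65 × 560 + 0.05 × 210 + 0.3 × 1020 = 364 + 10.5 + 306 = 680.5
Overall = 0.6 × 505.4 + 0.4 × 680.5 = 303.24 + 272.2 = 575.44

575.44 points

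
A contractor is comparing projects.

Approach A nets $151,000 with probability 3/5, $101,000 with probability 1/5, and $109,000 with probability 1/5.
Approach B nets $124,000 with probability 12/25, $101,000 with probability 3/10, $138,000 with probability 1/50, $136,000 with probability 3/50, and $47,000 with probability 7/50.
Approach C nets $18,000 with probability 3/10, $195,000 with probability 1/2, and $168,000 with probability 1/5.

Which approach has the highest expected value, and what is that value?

Approach C ($136,500)

Approach A = 3/5 × 151000 + 1/5 × 101000 + 1/5 × 109000 = 90600 + 20200 + 21800 = 132600
Approach B = 12/25 × 124000 + 3/10 × 101000 + 1/50 × 138000 + 3/50 × 136000 + 7/50 × 47000 = 59520 + 30300 + 2760 + 8160 + 6580 = 107320
Approach C = 3/10 × 18000 + 1/2 × 195000 + 1/5 × 168000 = 5400 + 97500 + 33600 = 136500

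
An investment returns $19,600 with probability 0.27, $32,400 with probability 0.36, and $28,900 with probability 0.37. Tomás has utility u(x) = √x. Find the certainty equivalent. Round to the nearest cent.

$27,390.25

E[u] = 0.27·√19600 + 0.36·√32400 + 0.37·√28900 = 0.27·140 + 0.36·180 + 0.37·170 = 165.5
CE = (165.5)² = 27390.25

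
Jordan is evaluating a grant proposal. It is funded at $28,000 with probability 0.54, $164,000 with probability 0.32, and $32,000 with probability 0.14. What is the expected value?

EV = 0.54 × 28000 + 0.32 × 164000 + 0.14 × 32000 = 15120 + 52480 + 4480 = 72080

$72,080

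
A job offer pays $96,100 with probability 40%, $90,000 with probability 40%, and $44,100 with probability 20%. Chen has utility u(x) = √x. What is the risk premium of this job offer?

$1,464

E[u] = 0.4·√96100 + 0.4·√90000 + 0.2·√44100 = 0.4·310 + 0.4·300 + 0.2·210 = 286
CE = (286)² = 81796
Risk premium = EV − CE = 83260 − 81796 = 1464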